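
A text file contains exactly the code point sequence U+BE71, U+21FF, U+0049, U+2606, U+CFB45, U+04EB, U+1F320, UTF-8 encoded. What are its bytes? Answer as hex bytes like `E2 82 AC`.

EB B9 B1 E2 87 BF 49 E2 98 86 F3 8F AD 85 D3 AB F0 9F 8C A0

U+BE71: 3-byte form → EB B9 B1.
U+21FF: 3-byte form → E2 87 BF.
U+0049: 1-byte form → 49.
U+2606: 3-byte form → E2 98 86.
U+CFB45: 4-byte form → F3 8F AD 85.
U+04EB: 2-byte form → D3 AB.
U+1F320: 4-byte form → F0 9F 8C A0.
Concatenated (20 bytes): EB B9 B1 E2 87 BF 49 E2 98 86 F3 8F AD 85 D3 AB F0 9F 8C A0.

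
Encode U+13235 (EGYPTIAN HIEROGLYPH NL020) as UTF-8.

F0 93 88 B5

U+13235 = 0x13235 = 78389 decimal. In range U+10000–U+10FFFF → 4-byte form: 11110xxx 10xxxxxx 10xxxxxx 10xxxxxx.
Binary (21 bits): 000010011001000110101.
Split 3+6+6+6: 000 | 010011 | 001000 | 110101.
Byte 1: 11110000 = 0xF0.
Byte 2: 10010011 = 0x93.
Byte 3: 10001000 = 0x88.
Byte 4: 10110101 = 0xB5.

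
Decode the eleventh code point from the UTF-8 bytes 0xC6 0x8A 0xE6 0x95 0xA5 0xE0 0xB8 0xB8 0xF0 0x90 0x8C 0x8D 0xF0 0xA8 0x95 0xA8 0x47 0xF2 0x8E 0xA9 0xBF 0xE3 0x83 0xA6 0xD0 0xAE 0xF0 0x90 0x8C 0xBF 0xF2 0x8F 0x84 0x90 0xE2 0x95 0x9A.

Offset 0: leading byte 0xC6 = 11000110 → 2-byte char #1 = C6 8A.
Offset 2: leading byte 0xE6 = 11100110 → 3-byte char #2 = E6 95 A5.
Offset 5: leading byte 0xE0 = 11100000 → 3-byte char #3 = E0 B8 B8.
Offset 8: leading byte 0xF0 = 11110000 → 4-byte char #4 = F0 90 8C 8D.
Offset 12: leading byte 0xF0 = 11110000 → 4-byte char #5 = F0 A8 95 A8.
Offset 16: leading byte 0x47 = 01000111 → 1-byte char #6 = 47.
Offset 17: leading byte 0xF2 = 11110010 → 4-byte char #7 = F2 8E A9 BF.
Offset 21: leading byte 0xE3 = 11100011 → 3-byte char #8 = E3 83 A6.
Offset 24: leading byte 0xD0 = 11010000 → 2-byte char #9 = D0 AE.
Offset 26: leading byte 0xF0 = 11110000 → 4-byte char #10 = F0 90 8C BF.
Offset 30: leading byte 0xF2 = 11110010 → 4-byte char #11 = F2 8F 84 90.
Leading byte 0xF2 = 11110010 matches 11110xxx → 4-byte sequence.
Byte 1: 0xF2 = 11110010, payload 010 (3 bits).
Byte 2: 0x8F = 10001111 (10xxxxxx ✓), payload 001111.
Byte 3: 0x84 = 10000100 (10xxxxxx ✓), payload 000100.
Byte 4: 0x90 = 10010000 (10xxxxxx ✓), payload 010000.
Concatenate: 010001111000100010000 = 0x8F110 (21 bits → U+8F110).

U+8F110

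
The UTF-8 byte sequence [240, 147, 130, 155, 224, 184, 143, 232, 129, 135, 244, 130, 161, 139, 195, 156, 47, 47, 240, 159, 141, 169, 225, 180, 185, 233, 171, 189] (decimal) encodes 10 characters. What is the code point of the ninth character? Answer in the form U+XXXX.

Offset 0: leading byte 0xF0 = 11110000 → 4-byte char #1 = F0 93 82 9B.
Offset 4: leading byte 0xE0 = 11100000 → 3-byte char #2 = E0 B8 8F.
Offset 7: leading byte 0xE8 = 11101000 → 3-byte char #3 = E8 81 87.
Offset 10: leading byte 0xF4 = 11110100 → 4-byte char #4 = F4 82 A1 8B.
Offset 14: leading byte 0xC3 = 11000011 → 2-byte char #5 = C3 9C.
Offset 16: leading byte 0x2F = 00101111 → 1-byte char #6 = 2F.
Offset 17: leading byte 0x2F = 00101111 → 1-byte char #7 = 2F.
Offset 18: leading byte 0xF0 = 11110000 → 4-byte char #8 = F0 9F 8D A9.
Offset 22: leading byte 0xE1 = 11100001 → 3-byte char #9 = E1 B4 B9.
Leading byte 0xE1 = 11100001 matches 1110xxxx → 3-byte sequence.
Byte 1: 0xE1 = 11100001, payload 0001 (4 bits).
Byte 2: 0xB4 = 10110100 (10xxxxxx ✓), payload 110100.
Byte 3: 0xB9 = 10111001 (10xxxxxx ✓), payload 111001.
Concatenate: 0001110100111001 = 0x1D39 (16 bits → U+1D39).

U+1D39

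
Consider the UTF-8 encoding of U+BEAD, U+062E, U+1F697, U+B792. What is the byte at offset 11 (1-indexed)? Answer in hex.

0x9E

1-indexed offset 11 is 0-indexed offset 10.
U+BEAD → 3-byte form EB BA AD at offsets 0–2.
U+062E → 2-byte form D8 AE at offsets 3–4.
U+1F697 → 4-byte form F0 9F 9A 97 at offsets 5–8.
U+B792 → 3-byte form EB 9E 92 at offsets 9–11.
Offset 10 falls in char 4's range; it's byte 2 of EB 9E 92 = 0x9E.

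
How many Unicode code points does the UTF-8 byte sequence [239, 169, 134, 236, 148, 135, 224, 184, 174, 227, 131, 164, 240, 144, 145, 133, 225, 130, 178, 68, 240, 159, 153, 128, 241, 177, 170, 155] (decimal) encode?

Byte at offset 0: 0xEF = 11101111 → 3-byte char (#1). Advance 3.
Byte at offset 3: 0xEC = 11101100 → 3-byte char (#2). Advance 3.
Byte at offset 6: 0xE0 = 11100000 → 3-byte char (#3). Advance 3.
Byte at offset 9: 0xE3 = 11100011 → 3-byte char (#4). Advance 3.
Byte at offset 12: 0xF0 = 11110000 → 4-byte char (#5). Advance 4.
Byte at offset 16: 0xE1 = 11100001 → 3-byte char (#6). Advance 3.
Byte at offset 19: 0x44 = 01000100 → 1-byte char (#7). Advance 1.
Byte at offset 20: 0xF0 = 11110000 → 4-byte char (#8). Advance 4.
Byte at offset 24: 0xF1 = 11110001 → 4-byte char (#9). Advance 4.
Reached end at offset 28 after 9 code points.

9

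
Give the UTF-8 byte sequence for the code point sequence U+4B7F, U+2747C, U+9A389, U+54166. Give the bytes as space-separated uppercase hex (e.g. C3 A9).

E4 AD BF F0 A7 91 BC F2 9A 8E 89 F1 94 85 A6

U+4B7F: 3-byte form → E4 AD BF.
U+2747C: 4-byte form → F0 A7 91 BC.
U+9A389: 4-byte form → F2 9A 8E 89.
U+54166: 4-byte form → F1 94 85 A6.
Concatenated (15 bytes): E4 AD BF F0 A7 91 BC F2 9A 8E 89 F1 94 85 A6.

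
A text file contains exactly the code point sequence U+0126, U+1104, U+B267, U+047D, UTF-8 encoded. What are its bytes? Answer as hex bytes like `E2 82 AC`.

C4 A6 E1 84 84 EB 89 A7 D1 BD

U+0126: 2-byte form → C4 A6.
U+1104: 3-byte form → E1 84 84.
U+B267: 3-byte form → EB 89 A7.
U+047D: 2-byte form → D1 BD.
Concatenated (10 bytes): C4 A6 E1 84 84 EB 89 A7 D1 BD.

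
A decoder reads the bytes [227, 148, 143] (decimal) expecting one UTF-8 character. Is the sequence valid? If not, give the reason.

valid

Leading byte 0xE3 = 11100011 → 3-byte form.
Continuation bytes 0x94=10010100, 0x8F=10001111 all match 10xxxxxx.
Decoded value 0x350F is ≥ 0x800 (shortest form) and not a surrogate.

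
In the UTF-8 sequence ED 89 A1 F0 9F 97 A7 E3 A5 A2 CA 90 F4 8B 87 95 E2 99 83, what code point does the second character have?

Offset 0: leading byte 0xED = 11101101 → 3-byte char #1 = ED 89 A1.
Offset 3: leading byte 0xF0 = 11110000 → 4-byte char #2 = F0 9F 97 A7.
Leading byte 0xF0 = 11110000 matches 11110xxx → 4-byte sequence.
Byte 1: 0xF0 = 11110000, payload 000 (3 bits).
Byte 2: 0x9F = 10011111 (10xxxxxx ✓), payload 011111.
Byte 3: 0x97 = 10010111 (10xxxxxx ✓), payload 010111.
Byte 4: 0xA7 = 10100111 (10xxxxxx ✓), payload 100111.
Concatenate: 000011111010111100111 = 0x1F5E7 (21 bits → U+1F5E7).

U+1F5E7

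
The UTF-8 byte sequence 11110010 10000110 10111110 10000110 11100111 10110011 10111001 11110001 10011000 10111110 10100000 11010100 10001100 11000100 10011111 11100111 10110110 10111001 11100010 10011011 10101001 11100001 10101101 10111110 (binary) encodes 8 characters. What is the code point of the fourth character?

Offset 0: leading byte 0xF2 = 11110010 → 4-byte char #1 = F2 86 BE 86.
Offset 4: leading byte 0xE7 = 11100111 → 3-byte char #2 = E7 B3 B9.
Offset 7: leading byte 0xF1 = 11110001 → 4-byte char #3 = F1 98 BE A0.
Offset 11: leading byte 0xD4 = 11010100 → 2-byte char #4 = D4 8C.
Leading byte 0xD4 = 11010100 matches 110xxxxx → 2-byte sequence.
Byte 1: 0xD4 = 11010100, payload 10100 (5 bits).
Byte 2: 0x8C = 10001100 (10xxxxxx ✓), payload 001100.
Concatenate: 10100001100 = 0x50C (11 bits → U+050C).

U+050C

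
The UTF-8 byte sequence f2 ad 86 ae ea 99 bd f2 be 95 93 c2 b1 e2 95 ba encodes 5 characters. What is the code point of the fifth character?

Offset 0: leading byte 0xF2 = 11110010 → 4-byte char #1 = F2 AD 86 AE.
Offset 4: leading byte 0xEA = 11101010 → 3-byte char #2 = EA 99 BD.
Offset 7: leading byte 0xF2 = 11110010 → 4-byte char #3 = F2 BE 95 93.
Offset 11: leading byte 0xC2 = 11000010 → 2-byte char #4 = C2 B1.
Offset 13: leading byte 0xE2 = 11100010 → 3-byte char #5 = E2 95 BA.
Leading byte 0xE2 = 11100010 matches 1110xxxx → 3-byte sequence.
Byte 1: 0xE2 = 11100010, payload 0010 (4 bits).
Byte 2: 0x95 = 10010101 (10xxxxxx ✓), payload 010101.
Byte 3: 0xBA = 10111010 (10xxxxxx ✓), payload 111010.
Concatenate: 0010010101111010 = 0x257A (16 bits → U+257A).

U+257A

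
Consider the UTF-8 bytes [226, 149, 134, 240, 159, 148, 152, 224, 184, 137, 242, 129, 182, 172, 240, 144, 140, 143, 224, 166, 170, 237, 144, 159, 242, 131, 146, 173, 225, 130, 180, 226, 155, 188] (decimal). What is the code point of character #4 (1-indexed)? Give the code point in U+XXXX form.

Offset 0: leading byte 0xE2 = 11100010 → 3-byte char #1 = E2 95 86.
Offset 3: leading byte 0xF0 = 11110000 → 4-byte char #2 = F0 9F 94 98.
Offset 7: leading byte 0xE0 = 11100000 → 3-byte char #3 = E0 B8 89.
Offset 10: leading byte 0xF2 = 11110010 → 4-byte char #4 = F2 81 B6 AC.
Leading byte 0xF2 = 11110010 matches 11110xxx → 4-byte sequence.
Byte 1: 0xF2 = 11110010, payload 010 (3 bits).
Byte 2: 0x81 = 10000001 (10xxxxxx ✓), payload 000001.
Byte 3: 0xB6 = 10110110 (10xxxxxx ✓), payload 110110.
Byte 4: 0xAC = 10101100 (10xxxxxx ✓), payload 101100.
Concatenate: 010000001110110101100 = 0x81DAC (21 bits → U+81DAC).

U+81DAC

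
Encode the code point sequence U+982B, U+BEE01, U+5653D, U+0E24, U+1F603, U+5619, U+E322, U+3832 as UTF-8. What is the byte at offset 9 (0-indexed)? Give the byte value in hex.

U+982B → 3-byte form E9 A0 AB at offsets 0–2.
U+BEE01 → 4-byte form F2 BE B8 81 at offsets 3–6.
U+5653D → 4-byte form F1 96 94 BD at offsets 7–10.
Offset 9 falls in char 3's range; it's byte 3 of F1 96 94 BD = 0x94.

0x94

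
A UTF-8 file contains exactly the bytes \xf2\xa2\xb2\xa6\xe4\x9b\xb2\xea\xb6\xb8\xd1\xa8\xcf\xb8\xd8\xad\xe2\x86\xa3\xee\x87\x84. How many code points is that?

Byte at offset 0: 0xF2 = 11110010 → 4-byte char (#1). Advance 4.
Byte at offset 4: 0xE4 = 11100100 → 3-byte char (#2). Advance 3.
Byte at offset 7: 0xEA = 11101010 → 3-byte char (#3). Advance 3.
Byte at offset 10: 0xD1 = 11010001 → 2-byte char (#4). Advance 2.
Byte at offset 12: 0xCF = 11001111 → 2-byte char (#5). Advance 2.
Byte at offset 14: 0xD8 = 11011000 → 2-byte char (#6). Advance 2.
Byte at offset 16: 0xE2 = 11100010 → 3-byte char (#7). Advance 3.
Byte at offset 19: 0xEE = 11101110 → 3-byte char (#8). Advance 3.
Reached end at offset 22 after 8 code points.

8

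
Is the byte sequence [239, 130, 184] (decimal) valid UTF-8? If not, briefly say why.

Leading byte 0xEF = 11101111 → 3-byte form.
Continuation bytes 0x82=10000010, 0xB8=10111000 all match 10xxxxxx.
Decoded value 0xF0B8 is ≥ 0x800 (shortest form) and not a surrogate.

valid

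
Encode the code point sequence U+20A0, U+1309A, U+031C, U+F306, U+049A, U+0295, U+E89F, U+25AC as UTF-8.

E2 82 A0 F0 93 82 9A CC 9C EF 8C 86 D2 9A CA 95 EE A2 9F E2 96 AC

U+20A0: 3-byte form → E2 82 A0.
U+1309A: 4-byte form → F0 93 82 9A.
U+031C: 2-byte form → CC 9C.
U+F306: 3-byte form → EF 8C 86.
U+049A: 2-byte form → D2 9A.
U+0295: 2-byte form → CA 95.
U+E89F: 3-byte form → EE A2 9F.
U+25AC: 3-byte form → E2 96 AC.
Concatenated (22 bytes): E2 82 A0 F0 93 82 9A CC 9C EF 8C 86 D2 9A CA 95 EE A2 9F E2 96 AC.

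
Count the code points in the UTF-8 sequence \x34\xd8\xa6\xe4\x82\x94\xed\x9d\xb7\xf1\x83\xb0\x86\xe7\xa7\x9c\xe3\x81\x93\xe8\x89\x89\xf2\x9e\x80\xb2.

Byte at offset 0: 0x34 = 00110100 → 1-byte char (#1). Advance 1.
Byte at offset 1: 0xD8 = 11011000 → 2-byte char (#2). Advance 2.
Byte at offset 3: 0xE4 = 11100100 → 3-byte char (#3). Advance 3.
Byte at offset 6: 0xED = 11101101 → 3-byte char (#4). Advance 3.
Byte at offset 9: 0xF1 = 11110001 → 4-byte char (#5). Advance 4.
Byte at offset 13: 0xE7 = 11100111 → 3-byte char (#6). Advance 3.
Byte at offset 16: 0xE3 = 11100011 → 3-byte char (#7). Advance 3.
Byte at offset 19: 0xE8 = 11101000 → 3-byte char (#8). Advance 3.
Byte at offset 22: 0xF2 = 11110010 → 4-byte char (#9). Advance 4.
Reached end at offset 26 after 9 code points.

9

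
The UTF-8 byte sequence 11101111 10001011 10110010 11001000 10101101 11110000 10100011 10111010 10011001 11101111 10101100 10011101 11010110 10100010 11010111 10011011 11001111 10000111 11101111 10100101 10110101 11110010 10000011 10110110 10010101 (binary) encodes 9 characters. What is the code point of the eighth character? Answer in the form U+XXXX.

Offset 0: leading byte 0xEF = 11101111 → 3-byte char #1 = EF 8B B2.
Offset 3: leading byte 0xC8 = 11001000 → 2-byte char #2 = C8 AD.
Offset 5: leading byte 0xF0 = 11110000 → 4-byte char #3 = F0 A3 BA 99.
Offset 9: leading byte 0xEF = 11101111 → 3-byte char #4 = EF AC 9D.
Offset 12: leading byte 0xD6 = 11010110 → 2-byte char #5 = D6 A2.
Offset 14: leading byte 0xD7 = 11010111 → 2-byte char #6 = D7 9B.
Offset 16: leading byte 0xCF = 11001111 → 2-byte char #7 = CF 87.
Offset 18: leading byte 0xEF = 11101111 → 3-byte char #8 = EF A5 B5.
Leading byte 0xEF = 11101111 matches 1110xxxx → 3-byte sequence.
Byte 1: 0xEF = 11101111, payload 1111 (4 bits).
Byte 2: 0xA5 = 10100101 (10xxxxxx ✓), payload 100101.
Byte 3: 0xB5 = 10110101 (10xxxxxx ✓), payload 110101.
Concatenate: 1111100101110101 = 0xF975 (16 bits → U+F975).

U+F975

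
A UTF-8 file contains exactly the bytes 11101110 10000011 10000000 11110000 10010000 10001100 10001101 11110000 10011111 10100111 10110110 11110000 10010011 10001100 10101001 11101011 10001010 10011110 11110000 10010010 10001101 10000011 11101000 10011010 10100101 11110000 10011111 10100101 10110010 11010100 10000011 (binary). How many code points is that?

9

Byte at offset 0: 0xEE = 11101110 → 3-byte char (#1). Advance 3.
Byte at offset 3: 0xF0 = 11110000 → 4-byte char (#2). Advance 4.
Byte at offset 7: 0xF0 = 11110000 → 4-byte char (#3). Advance 4.
Byte at offset 11: 0xF0 = 11110000 → 4-byte char (#4). Advance 4.
Byte at offset 15: 0xEB = 11101011 → 3-byte char (#5). Advance 3.
Byte at offset 18: 0xF0 = 11110000 → 4-byte char (#6). Advance 4.
Byte at offset 22: 0xE8 = 11101000 → 3-byte char (#7). Advance 3.
Byte at offset 25: 0xF0 = 11110000 → 4-byte char (#8). Advance 4.
Byte at offset 29: 0xD4 = 11010100 → 2-byte char (#9). Advance 2.
Reached end at offset 31 after 9 code points.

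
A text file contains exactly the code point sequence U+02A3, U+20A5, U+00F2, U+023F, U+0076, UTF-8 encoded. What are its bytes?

CA A3 E2 82 A5 C3 B2 C8 BF 76

U+02A3: 2-byte form → CA A3.
U+20A5: 3-byte form → E2 82 A5.
U+00F2: 2-byte form → C3 B2.
U+023F: 2-byte form → C8 BF.
U+0076: 1-byte form → 76.
Concatenated (10 bytes): CA A3 E2 82 A5 C3 B2 C8 BF 76.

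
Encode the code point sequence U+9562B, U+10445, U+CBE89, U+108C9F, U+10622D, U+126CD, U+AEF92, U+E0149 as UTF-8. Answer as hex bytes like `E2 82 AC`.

U+9562B: 4-byte form → F2 95 98 AB.
U+10445: 4-byte form → F0 90 91 85.
U+CBE89: 4-byte form → F3 8B BA 89.
U+108C9F: 4-byte form → F4 88 B2 9F.
U+10622D: 4-byte form → F4 86 88 AD.
U+126CD: 4-byte form → F0 92 9B 8D.
U+AEF92: 4-byte form → F2 AE BE 92.
U+E0149: 4-byte form → F3 A0 85 89.
Concatenated (32 bytes): F2 95 98 AB F0 90 91 85 F3 8B BA 89 F4 88 B2 9F F4 86 88 AD F0 92 9B 8D F2 AE BE 92 F3 A0 85 89.

F2 95 98 AB F0 90 91 85 F3 8B BA 89 F4 88 B2 9F F4 86 88 AD F0 92 9B 8D F2 AE BE 92 F3 A0 85 89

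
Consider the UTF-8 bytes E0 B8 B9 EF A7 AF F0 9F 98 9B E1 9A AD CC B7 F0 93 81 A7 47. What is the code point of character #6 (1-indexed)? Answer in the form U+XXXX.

Offset 0: leading byte 0xE0 = 11100000 → 3-byte char #1 = E0 B8 B9.
Offset 3: leading byte 0xEF = 11101111 → 3-byte char #2 = EF A7 AF.
Offset 6: leading byte 0xF0 = 11110000 → 4-byte char #3 = F0 9F 98 9B.
Offset 10: leading byte 0xE1 = 11100001 → 3-byte char #4 = E1 9A AD.
Offset 13: leading byte 0xCC = 11001100 → 2-byte char #5 = CC B7.
Offset 15: leading byte 0xF0 = 11110000 → 4-byte char #6 = F0 93 81 A7.
Leading byte 0xF0 = 11110000 matches 11110xxx → 4-byte sequence.
Byte 1: 0xF0 = 11110000, payload 000 (3 bits).
Byte 2: 0x93 = 10010011 (10xxxxxx ✓), payload 010011.
Byte 3: 0x81 = 10000001 (10xxxxxx ✓), payload 000001.
Byte 4: 0xA7 = 10100111 (10xxxxxx ✓), payload 100111.
Concatenate: 000010011000001100111 = 0x13067 (21 bits → U+13067).

U+13067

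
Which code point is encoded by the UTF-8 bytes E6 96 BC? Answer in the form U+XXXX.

U+65BC

Leading byte 0xE6 = 11100110 matches 1110xxxx → 3-byte sequence.
Byte 1: 0xE6 = 11100110, payload 0110 (4 bits).
Byte 2: 0x96 = 10010110 (10xxxxxx ✓), payload 010110.
Byte 3: 0xBC = 10111100 (10xxxxxx ✓), payload 111100.
Concatenate: 0110010110111100 = 0x65BC (16 bits → U+65BC).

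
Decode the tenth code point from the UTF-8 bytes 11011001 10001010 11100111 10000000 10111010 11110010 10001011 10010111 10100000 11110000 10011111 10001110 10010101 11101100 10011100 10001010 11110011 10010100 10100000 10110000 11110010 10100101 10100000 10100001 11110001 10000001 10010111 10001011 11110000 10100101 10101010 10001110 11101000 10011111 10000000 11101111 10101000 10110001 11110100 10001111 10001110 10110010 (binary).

U+87C0

Offset 0: leading byte 0xD9 = 11011001 → 2-byte char #1 = D9 8A.
Offset 2: leading byte 0xE7 = 11100111 → 3-byte char #2 = E7 80 BA.
Offset 5: leading byte 0xF2 = 11110010 → 4-byte char #3 = F2 8B 97 A0.
Offset 9: leading byte 0xF0 = 11110000 → 4-byte char #4 = F0 9F 8E 95.
Offset 13: leading byte 0xEC = 11101100 → 3-byte char #5 = EC 9C 8A.
Offset 16: leading byte 0xF3 = 11110011 → 4-byte char #6 = F3 94 A0 B0.
Offset 20: leading byte 0xF2 = 11110010 → 4-byte char #7 = F2 A5 A0 A1.
Offset 24: leading byte 0xF1 = 11110001 → 4-byte char #8 = F1 81 97 8B.
Offset 28: leading byte 0xF0 = 11110000 → 4-byte char #9 = F0 A5 AA 8E.
Offset 32: leading byte 0xE8 = 11101000 → 3-byte char #10 = E8 9F 80.
Leading byte 0xE8 = 11101000 matches 1110xxxx → 3-byte sequence.
Byte 1: 0xE8 = 11101000, payload 1000 (4 bits).
Byte 2: 0x9F = 10011111 (10xxxxxx ✓), payload 011111.
Byte 3: 0x80 = 10000000 (10xxxxxx ✓), payload 000000.
Concatenate: 1000011111000000 = 0x87C0 (16 bits → U+87C0).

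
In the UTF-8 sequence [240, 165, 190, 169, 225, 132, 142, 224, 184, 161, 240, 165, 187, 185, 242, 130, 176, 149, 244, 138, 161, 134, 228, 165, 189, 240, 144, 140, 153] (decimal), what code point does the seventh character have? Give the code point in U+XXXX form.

Offset 0: leading byte 0xF0 = 11110000 → 4-byte char #1 = F0 A5 BE A9.
Offset 4: leading byte 0xE1 = 11100001 → 3-byte char #2 = E1 84 8E.
Offset 7: leading byte 0xE0 = 11100000 → 3-byte char #3 = E0 B8 A1.
Offset 10: leading byte 0xF0 = 11110000 → 4-byte char #4 = F0 A5 BB B9.
Offset 14: leading byte 0xF2 = 11110010 → 4-byte char #5 = F2 82 B0 95.
Offset 18: leading byte 0xF4 = 11110100 → 4-byte char #6 = F4 8A A1 86.
Offset 22: leading byte 0xE4 = 11100100 → 3-byte char #7 = E4 A5 BD.
Leading byte 0xE4 = 11100100 matches 1110xxxx → 3-byte sequence.
Byte 1: 0xE4 = 11100100, payload 0100 (4 bits).
Byte 2: 0xA5 = 10100101 (10xxxxxx ✓), payload 100101.
Byte 3: 0xBD = 10111101 (10xxxxxx ✓), payload 111101.
Concatenate: 0100100101111101 = 0x497D (16 bits → U+497D).

U+497D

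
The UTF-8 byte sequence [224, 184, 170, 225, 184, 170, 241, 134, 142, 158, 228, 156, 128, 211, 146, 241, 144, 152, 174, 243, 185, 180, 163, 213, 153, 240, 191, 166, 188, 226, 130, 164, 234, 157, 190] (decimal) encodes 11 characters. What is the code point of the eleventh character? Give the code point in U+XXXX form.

Offset 0: leading byte 0xE0 = 11100000 → 3-byte char #1 = E0 B8 AA.
Offset 3: leading byte 0xE1 = 11100001 → 3-byte char #2 = E1 B8 AA.
Offset 6: leading byte 0xF1 = 11110001 → 4-byte char #3 = F1 86 8E 9E.
Offset 10: leading byte 0xE4 = 11100100 → 3-byte char #4 = E4 9C 80.
Offset 13: leading byte 0xD3 = 11010011 → 2-byte char #5 = D3 92.
Offset 15: leading byte 0xF1 = 11110001 → 4-byte char #6 = F1 90 98 AE.
Offset 19: leading byte 0xF3 = 11110011 → 4-byte char #7 = F3 B9 B4 A3.
Offset 23: leading byte 0xD5 = 11010101 → 2-byte char #8 = D5 99.
Offset 25: leading byte 0xF0 = 11110000 → 4-byte char #9 = F0 BF A6 BC.
Offset 29: leading byte 0xE2 = 11100010 → 3-byte char #10 = E2 82 A4.
Offset 32: leading byte 0xEA = 11101010 → 3-byte char #11 = EA 9D BE.
Leading byte 0xEA = 11101010 matches 1110xxxx → 3-byte sequence.
Byte 1: 0xEA = 11101010, payload 1010 (4 bits).
Byte 2: 0x9D = 10011101 (10xxxxxx ✓), payload 011101.
Byte 3: 0xBE = 10111110 (10xxxxxx ✓), payload 111110.
Concatenate: 1010011101111110 = 0xA77E (16 bits → U+A77E).

U+A77E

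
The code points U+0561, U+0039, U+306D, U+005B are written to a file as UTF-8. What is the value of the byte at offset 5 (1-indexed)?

0x81

1-indexed offset 5 is 0-indexed offset 4.
U+0561 → 2-byte form D5 A1 at offsets 0–1.
U+0039 → 1-byte form 39 at offsets 2–2.
U+306D → 3-byte form E3 81 AD at offsets 3–5.
Offset 4 falls in char 3's range; it's byte 2 of E3 81 AD = 0x81.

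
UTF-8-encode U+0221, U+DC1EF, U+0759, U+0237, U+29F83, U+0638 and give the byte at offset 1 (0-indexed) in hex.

0xA1

U+0221 → 2-byte form C8 A1 at offsets 0–1.
Offset 1 falls in char 1's range; it's byte 2 of C8 A1 = 0xA1.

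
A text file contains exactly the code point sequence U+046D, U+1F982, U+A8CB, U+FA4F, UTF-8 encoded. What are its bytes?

U+046D: 2-byte form → D1 AD.
U+1F982: 4-byte form → F0 9F A6 82.
U+A8CB: 3-byte form → EA A3 8B.
U+FA4F: 3-byte form → EF A9 8F.
Concatenated (12 bytes): D1 AD F0 9F A6 82 EA A3 8B EF A9 8F.

D1 AD F0 9F A6 82 EA A3 8B EF A9 8F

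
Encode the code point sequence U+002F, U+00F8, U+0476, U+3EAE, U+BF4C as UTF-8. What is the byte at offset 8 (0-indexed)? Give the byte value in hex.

0xEB

U+002F → 1-byte form 2F at offsets 0–0.
U+00F8 → 2-byte form C3 B8 at offsets 1–2.
U+0476 → 2-byte form D1 B6 at offsets 3–4.
U+3EAE → 3-byte form E3 BA AE at offsets 5–7.
U+BF4C → 3-byte form EB BD 8C at offsets 8–10.
Offset 8 falls in char 5's range; it's byte 1 of EB BD 8C = 0xEB.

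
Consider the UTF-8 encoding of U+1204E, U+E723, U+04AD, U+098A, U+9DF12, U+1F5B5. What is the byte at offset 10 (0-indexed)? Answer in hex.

U+1204E → 4-byte form F0 92 81 8E at offsets 0–3.
U+E723 → 3-byte form EE 9C A3 at offsets 4–6.
U+04AD → 2-byte form D2 AD at offsets 7–8.
U+098A → 3-byte form E0 A6 8A at offsets 9–11.
Offset 10 falls in char 4's range; it's byte 2 of E0 A6 8A = 0xA6.

0xA6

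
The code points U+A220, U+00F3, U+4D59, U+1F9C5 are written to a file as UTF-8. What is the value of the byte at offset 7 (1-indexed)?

1-indexed offset 7 is 0-indexed offset 6.
U+A220 → 3-byte form EA 88 A0 at offsets 0–2.
U+00F3 → 2-byte form C3 B3 at offsets 3–4.
U+4D59 → 3-byte form E4 B5 99 at offsets 5–7.
Offset 6 falls in char 3's range; it's byte 2 of E4 B5 99 = 0xB5.

0xB5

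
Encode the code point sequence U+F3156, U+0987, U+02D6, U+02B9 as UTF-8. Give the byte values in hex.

U+F3156: 4-byte form → F3 B3 85 96.
U+0987: 3-byte form → E0 A6 87.
U+02D6: 2-byte form → CB 96.
U+02B9: 2-byte form → CA B9.
Concatenated (11 bytes): F3 B3 85 96 E0 A6 87 CB 96 CA B9.

F3 B3 85 96 E0 A6 87 CB 96 CA B9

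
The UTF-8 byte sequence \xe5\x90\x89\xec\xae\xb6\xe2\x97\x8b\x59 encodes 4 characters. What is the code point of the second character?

U+CBB6

Offset 0: leading byte 0xE5 = 11100101 → 3-byte char #1 = E5 90 89.
Offset 3: leading byte 0xEC = 11101100 → 3-byte char #2 = EC AE B6.
Leading byte 0xEC = 11101100 matches 1110xxxx → 3-byte sequence.
Byte 1: 0xEC = 11101100, payload 1100 (4 bits).
Byte 2: 0xAE = 10101110 (10xxxxxx ✓), payload 101110.
Byte 3: 0xB6 = 10110110 (10xxxxxx ✓), payload 110110.
Concatenate: 1100101110110110 = 0xCBB6 (16 bits → U+CBB6).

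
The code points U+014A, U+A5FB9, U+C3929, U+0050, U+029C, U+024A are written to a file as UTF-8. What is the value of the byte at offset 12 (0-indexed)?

0x9C

U+014A → 2-byte form C5 8A at offsets 0–1.
U+A5FB9 → 4-byte form F2 A5 BE B9 at offsets 2–5.
U+C3929 → 4-byte form F3 83 A4 A9 at offsets 6–9.
U+0050 → 1-byte form 50 at offsets 10–10.
U+029C → 2-byte form CA 9C at offsets 11–12.
Offset 12 falls in char 5's range; it's byte 2 of CA 9C = 0x9C.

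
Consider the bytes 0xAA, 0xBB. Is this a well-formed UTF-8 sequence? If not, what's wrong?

Byte 0xAA = 10101010 has the form 10xxxxxx — a continuation byte — but there is no preceding leading byte.

invalid (continuation byte with no leading byte)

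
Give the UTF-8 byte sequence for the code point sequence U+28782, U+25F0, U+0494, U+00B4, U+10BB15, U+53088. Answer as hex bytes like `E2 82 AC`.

F0 A8 9E 82 E2 97 B0 D2 94 C2 B4 F4 8B AC 95 F1 93 82 88

U+28782: 4-byte form → F0 A8 9E 82.
U+25F0: 3-byte form → E2 97 B0.
U+0494: 2-byte form → D2 94.
U+00B4: 2-byte form → C2 B4.
U+10BB15: 4-byte form → F4 8B AC 95.
U+53088: 4-byte form → F1 93 82 88.
Concatenated (19 bytes): F0 A8 9E 82 E2 97 B0 D2 94 C2 B4 F4 8B AC 95 F1 93 82 88.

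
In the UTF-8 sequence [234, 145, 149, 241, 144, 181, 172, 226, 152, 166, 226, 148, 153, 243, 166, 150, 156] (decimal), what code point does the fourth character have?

Offset 0: leading byte 0xEA = 11101010 → 3-byte char #1 = EA 91 95.
Offset 3: leading byte 0xF1 = 11110001 → 4-byte char #2 = F1 90 B5 AC.
Offset 7: leading byte 0xE2 = 11100010 → 3-byte char #3 = E2 98 A6.
Offset 10: leading byte 0xE2 = 11100010 → 3-byte char #4 = E2 94 99.
Leading byte 0xE2 = 11100010 matches 1110xxxx → 3-byte sequence.
Byte 1: 0xE2 = 11100010, payload 0010 (4 bits).
Byte 2: 0x94 = 10010100 (10xxxxxx ✓), payload 010100.
Byte 3: 0x99 = 10011001 (10xxxxxx ✓), payload 011001.
Concatenate: 0010010100011001 = 0x2519 (16 bits → U+2519).

U+2519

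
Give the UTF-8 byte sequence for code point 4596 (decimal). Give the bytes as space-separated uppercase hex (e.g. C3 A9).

U+11F4 = 0x11F4 = 4596 decimal. In range U+0800–U+FFFF → 3-byte form: 1110xxxx 10xxxxxx 10xxxxxx.
Binary (16 bits): 0001000111110100.
Split 4+6+6: 0001 | 000111 | 110100.
Byte 1: 11100001 = 0xE1.
Byte 2: 10000111 = 0x87.
Byte 3: 10110100 = 0xB4.

E1 87 B4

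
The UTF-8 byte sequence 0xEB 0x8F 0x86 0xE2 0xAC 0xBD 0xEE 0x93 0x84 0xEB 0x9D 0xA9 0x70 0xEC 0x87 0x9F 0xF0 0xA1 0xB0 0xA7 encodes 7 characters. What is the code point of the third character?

Offset 0: leading byte 0xEB = 11101011 → 3-byte char #1 = EB 8F 86.
Offset 3: leading byte 0xE2 = 11100010 → 3-byte char #2 = E2 AC BD.
Offset 6: leading byte 0xEE = 11101110 → 3-byte char #3 = EE 93 84.
Leading byte 0xEE = 11101110 matches 1110xxxx → 3-byte sequence.
Byte 1: 0xEE = 11101110, payload 1110 (4 bits).
Byte 2: 0x93 = 10010011 (10xxxxxx ✓), payload 010011.
Byte 3: 0x84 = 10000100 (10xxxxxx ✓), payload 000100.
Concatenate: 1110010011000100 = 0xE4C4 (16 bits → U+E4C4).

U+E4C4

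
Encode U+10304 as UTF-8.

U+10304 = 0x10304 = 66308 decimal. In range U+10000–U+10FFFF → 4-byte form: 11110xxx 10xxxxxx 10xxxxxx 10xxxxxx.
Binary (21 bits): 000010000001100000100.
Split 3+6+6+6: 000 | 010000 | 001100 | 000100.
Byte 1: 11110000 = 0xF0.
Byte 2: 10010000 = 0x90.
Byte 3: 10001100 = 0x8C.
Byte 4: 10000100 = 0x84.

F0 90 8C 84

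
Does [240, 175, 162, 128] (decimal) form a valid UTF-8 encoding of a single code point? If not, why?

valid

Leading byte 0xF0 = 11110000 → 4-byte form.
Continuation bytes 0xAF=10101111, 0xA2=10100010, 0x80=10000000 all match 10xxxxxx.
Decoded value 0x2F880 is ≥ 0x10000 (shortest form) and not a surrogate.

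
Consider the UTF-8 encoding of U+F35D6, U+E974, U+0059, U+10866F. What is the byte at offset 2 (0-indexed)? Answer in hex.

U+F35D6 → 4-byte form F3 B3 97 96 at offsets 0–3.
Offset 2 falls in char 1's range; it's byte 3 of F3 B3 97 96 = 0x97.

0x97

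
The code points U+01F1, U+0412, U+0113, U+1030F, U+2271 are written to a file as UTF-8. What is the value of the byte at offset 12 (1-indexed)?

1-indexed offset 12 is 0-indexed offset 11.
U+01F1 → 2-byte form C7 B1 at offsets 0–1.
U+0412 → 2-byte form D0 92 at offsets 2–3.
U+0113 → 2-byte form C4 93 at offsets 4–5.
U+1030F → 4-byte form F0 90 8C 8F at offsets 6–9.
U+2271 → 3-byte form E2 89 B1 at offsets 10–12.
Offset 11 falls in char 5's range; it's byte 2 of E2 89 B1 = 0x89.

0x89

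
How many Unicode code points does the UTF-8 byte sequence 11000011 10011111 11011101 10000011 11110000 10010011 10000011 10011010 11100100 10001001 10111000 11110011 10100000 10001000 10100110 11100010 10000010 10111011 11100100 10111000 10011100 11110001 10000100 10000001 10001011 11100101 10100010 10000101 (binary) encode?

9

Byte at offset 0: 0xC3 = 11000011 → 2-byte char (#1). Advance 2.
Byte at offset 2: 0xDD = 11011101 → 2-byte char (#2). Advance 2.
Byte at offset 4: 0xF0 = 11110000 → 4-byte char (#3). Advance 4.
Byte at offset 8: 0xE4 = 11100100 → 3-byte char (#4). Advance 3.
Byte at offset 11: 0xF3 = 11110011 → 4-byte char (#5). Advance 4.
Byte at offset 15: 0xE2 = 11100010 → 3-byte char (#6). Advance 3.
Byte at offset 18: 0xE4 = 11100100 → 3-byte char (#7). Advance 3.
Byte at offset 21: 0xF1 = 11110001 → 4-byte char (#8). Advance 4.
Byte at offset 25: 0xE5 = 11100101 → 3-byte char (#9). Advance 3.
Reached end at offset 28 after 9 code points.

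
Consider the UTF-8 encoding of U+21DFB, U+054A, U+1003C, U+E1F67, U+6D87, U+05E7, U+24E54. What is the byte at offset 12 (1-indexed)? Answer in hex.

0xA1

1-indexed offset 12 is 0-indexed offset 11.
U+21DFB → 4-byte form F0 A1 B7 BB at offsets 0–3.
U+054A → 2-byte form D5 8A at offsets 4–5.
U+1003C → 4-byte form F0 90 80 BC at offsets 6–9.
U+E1F67 → 4-byte form F3 A1 BD A7 at offsets 10–13.
Offset 11 falls in char 4's range; it's byte 2 of F3 A1 BD A7 = 0xA1.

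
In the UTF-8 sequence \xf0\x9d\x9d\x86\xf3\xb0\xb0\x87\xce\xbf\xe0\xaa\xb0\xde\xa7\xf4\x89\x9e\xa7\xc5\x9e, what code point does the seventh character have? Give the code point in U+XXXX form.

U+015E

Offset 0: leading byte 0xF0 = 11110000 → 4-byte char #1 = F0 9D 9D 86.
Offset 4: leading byte 0xF3 = 11110011 → 4-byte char #2 = F3 B0 B0 87.
Offset 8: leading byte 0xCE = 11001110 → 2-byte char #3 = CE BF.
Offset 10: leading byte 0xE0 = 11100000 → 3-byte char #4 = E0 AA B0.
Offset 13: leading byte 0xDE = 11011110 → 2-byte char #5 = DE A7.
Offset 15: leading byte 0xF4 = 11110100 → 4-byte char #6 = F4 89 9E A7.
Offset 19: leading byte 0xC5 = 11000101 → 2-byte char #7 = C5 9E.
Leading byte 0xC5 = 11000101 matches 110xxxxx → 2-byte sequence.
Byte 1: 0xC5 = 11000101, payload 00101 (5 bits).
Byte 2: 0x9E = 10011110 (10xxxxxx ✓), payload 011110.
Concatenate: 00101011110 = 0x15E (11 bits → U+015E).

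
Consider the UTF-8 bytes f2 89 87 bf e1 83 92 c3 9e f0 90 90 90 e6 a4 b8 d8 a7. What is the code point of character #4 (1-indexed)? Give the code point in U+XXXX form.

Offset 0: leading byte 0xF2 = 11110010 → 4-byte char #1 = F2 89 87 BF.
Offset 4: leading byte 0xE1 = 11100001 → 3-byte char #2 = E1 83 92.
Offset 7: leading byte 0xC3 = 11000011 → 2-byte char #3 = C3 9E.
Offset 9: leading byte 0xF0 = 11110000 → 4-byte char #4 = F0 90 90 90.
Leading byte 0xF0 = 11110000 matches 11110xxx → 4-byte sequence.
Byte 1: 0xF0 = 11110000, payload 000 (3 bits).
Byte 2: 0x90 = 10010000 (10xxxxxx ✓), payload 010000.
Byte 3: 0x90 = 10010000 (10xxxxxx ✓), payload 010000.
Byte 4: 0x90 = 10010000 (10xxxxxx ✓), payload 010000.
Concatenate: 000010000010000010000 = 0x10410 (21 bits → U+10410).

U+10410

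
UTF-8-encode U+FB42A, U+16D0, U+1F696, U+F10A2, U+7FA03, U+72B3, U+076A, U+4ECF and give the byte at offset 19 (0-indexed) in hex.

U+FB42A → 4-byte form F3 BB 90 AA at offsets 0–3.
U+16D0 → 3-byte form E1 9B 90 at offsets 4–6.
U+1F696 → 4-byte form F0 9F 9A 96 at offsets 7–10.
U+F10A2 → 4-byte form F3 B1 82 A2 at offsets 11–14.
U+7FA03 → 4-byte form F1 BF A8 83 at offsets 15–18.
U+72B3 → 3-byte form E7 8A B3 at offsets 19–21.
Offset 19 falls in char 6's range; it's byte 1 of E7 8A B3 = 0xE7.

0xE7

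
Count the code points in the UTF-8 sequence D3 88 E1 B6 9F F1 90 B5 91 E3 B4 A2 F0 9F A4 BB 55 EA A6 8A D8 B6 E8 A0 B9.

Byte at offset 0: 0xD3 = 11010011 → 2-byte char (#1). Advance 2.
Byte at offset 2: 0xE1 = 11100001 → 3-byte char (#2). Advance 3.
Byte at offset 5: 0xF1 = 11110001 → 4-byte char (#3). Advance 4.
Byte at offset 9: 0xE3 = 11100011 → 3-byte char (#4). Advance 3.
Byte at offset 12: 0xF0 = 11110000 → 4-byte char (#5). Advance 4.
Byte at offset 16: 0x55 = 01010101 → 1-byte char (#6). Advance 1.
Byte at offset 17: 0xEA = 11101010 → 3-byte char (#7). Advance 3.
Byte at offset 20: 0xD8 = 11011000 → 2-byte char (#8). Advance 2.
Byte at offset 22: 0xE8 = 11101000 → 3-byte char (#9). Advance 3.
Reached end at offset 25 after 9 code points.

9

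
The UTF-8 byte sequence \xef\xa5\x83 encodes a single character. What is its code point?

Leading byte 0xEF = 11101111 matches 1110xxxx → 3-byte sequence.
Byte 1: 0xEF = 11101111, payload 1111 (4 bits).
Byte 2: 0xA5 = 10100101 (10xxxxxx ✓), payload 100101.
Byte 3: 0x83 = 10000011 (10xxxxxx ✓), payload 000011.
Concatenate: 1111100101000011 = 0xF943 (16 bits → U+F943).

U+F943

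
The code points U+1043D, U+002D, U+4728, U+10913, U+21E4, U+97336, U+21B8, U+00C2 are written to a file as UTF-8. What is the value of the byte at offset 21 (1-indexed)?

1-indexed offset 21 is 0-indexed offset 20.
U+1043D → 4-byte form F0 90 90 BD at offsets 0–3.
U+002D → 1-byte form 2D at offsets 4–4.
U+4728 → 3-byte form E4 9C A8 at offsets 5–7.
U+10913 → 4-byte form F0 90 A4 93 at offsets 8–11.
U+21E4 → 3-byte form E2 87 A4 at offsets 12–14.
U+97336 → 4-byte form F2 97 8C B6 at offsets 15–18.
U+21B8 → 3-byte form E2 86 B8 at offsets 19–21.
Offset 20 falls in char 7's range; it's byte 2 of E2 86 B8 = 0x86.

0x86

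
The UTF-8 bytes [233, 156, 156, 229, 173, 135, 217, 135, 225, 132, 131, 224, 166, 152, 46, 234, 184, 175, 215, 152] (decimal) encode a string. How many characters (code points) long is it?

8

Byte at offset 0: 0xE9 = 11101001 → 3-byte char (#1). Advance 3.
Byte at offset 3: 0xE5 = 11100101 → 3-byte char (#2). Advance 3.
Byte at offset 6: 0xD9 = 11011001 → 2-byte char (#3). Advance 2.
Byte at offset 8: 0xE1 = 11100001 → 3-byte char (#4). Advance 3.
Byte at offset 11: 0xE0 = 11100000 → 3-byte char (#5). Advance 3.
Byte at offset 14: 0x2E = 00101110 → 1-byte char (#6). Advance 1.
Byte at offset 15: 0xEA = 11101010 → 3-byte char (#7). Advance 3.
Byte at offset 18: 0xD7 = 11010111 → 2-byte char (#8). Advance 2.
Reached end at offset 20 after 8 code points.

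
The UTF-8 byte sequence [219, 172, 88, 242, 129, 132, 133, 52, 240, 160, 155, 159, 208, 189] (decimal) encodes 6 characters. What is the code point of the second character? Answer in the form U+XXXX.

Offset 0: leading byte 0xDB = 11011011 → 2-byte char #1 = DB AC.
Offset 2: leading byte 0x58 = 01011000 → 1-byte char #2 = 58.
Leading byte 0x58 = 01011000 matches 0xxxxxxx → 1-byte sequence.
Byte 1: 0x58 = 01011000, payload 1011000 (7 bits).
Concatenate: 1011000 = 0x58 (7 bits → U+0058).

U+0058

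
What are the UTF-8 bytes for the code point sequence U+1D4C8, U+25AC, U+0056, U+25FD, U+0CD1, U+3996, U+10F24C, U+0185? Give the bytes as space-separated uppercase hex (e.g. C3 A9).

F0 9D 93 88 E2 96 AC 56 E2 97 BD E0 B3 91 E3 A6 96 F4 8F 89 8C C6 85

U+1D4C8: 4-byte form → F0 9D 93 88.
U+25AC: 3-byte form → E2 96 AC.
U+0056: 1-byte form → 56.
U+25FD: 3-byte form → E2 97 BD.
U+0CD1: 3-byte form → E0 B3 91.
U+3996: 3-byte form → E3 A6 96.
U+10F24C: 4-byte form → F4 8F 89 8C.
U+0185: 2-byte form → C6 85.
Concatenated (23 bytes): F0 9D 93 88 E2 96 AC 56 E2 97 BD E0 B3 91 E3 A6 96 F4 8F 89 8C C6 85.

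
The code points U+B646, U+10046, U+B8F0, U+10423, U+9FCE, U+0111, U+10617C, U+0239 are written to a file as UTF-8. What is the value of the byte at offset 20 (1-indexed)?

0xF4

1-indexed offset 20 is 0-indexed offset 19.
U+B646 → 3-byte form EB 99 86 at offsets 0–2.
U+10046 → 4-byte form F0 90 81 86 at offsets 3–6.
U+B8F0 → 3-byte form EB A3 B0 at offsets 7–9.
U+10423 → 4-byte form F0 90 90 A3 at offsets 10–13.
U+9FCE → 3-byte form E9 BF 8E at offsets 14–16.
U+0111 → 2-byte form C4 91 at offsets 17–18.
U+10617C → 4-byte form F4 86 85 BC at offsets 19–22.
Offset 19 falls in char 7's range; it's byte 1 of F4 86 85 BC = 0xF4.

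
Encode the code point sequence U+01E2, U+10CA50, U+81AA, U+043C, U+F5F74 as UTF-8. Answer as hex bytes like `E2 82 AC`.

C7 A2 F4 8C A9 90 E8 86 AA D0 BC F3 B5 BD B4

U+01E2: 2-byte form → C7 A2.
U+10CA50: 4-byte form → F4 8C A9 90.
U+81AA: 3-byte form → E8 86 AA.
U+043C: 2-byte form → D0 BC.
U+F5F74: 4-byte form → F3 B5 BD B4.
Concatenated (15 bytes): C7 A2 F4 8C A9 90 E8 86 AA D0 BC F3 B5 BD B4.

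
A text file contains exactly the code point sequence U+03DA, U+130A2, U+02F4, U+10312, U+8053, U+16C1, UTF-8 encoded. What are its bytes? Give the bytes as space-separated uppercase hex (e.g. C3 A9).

U+03DA: 2-byte form → CF 9A.
U+130A2: 4-byte form → F0 93 82 A2.
U+02F4: 2-byte form → CB B4.
U+10312: 4-byte form → F0 90 8C 92.
U+8053: 3-byte form → E8 81 93.
U+16C1: 3-byte form → E1 9B 81.
Concatenated (18 bytes): CF 9A F0 93 82 A2 CB B4 F0 90 8C 92 E8 81 93 E1 9B 81.

CF 9A F0 93 82 A2 CB B4 F0 90 8C 92 E8 81 93 E1 9B 81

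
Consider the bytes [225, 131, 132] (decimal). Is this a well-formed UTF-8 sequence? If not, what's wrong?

Leading byte 0xE1 = 11100001 → 3-byte form.
Continuation bytes 0x83=10000011, 0x84=10000100 all match 10xxxxxx.
Decoded value 0x10C4 is ≥ 0x800 (shortest form) and not a surrogate.

valid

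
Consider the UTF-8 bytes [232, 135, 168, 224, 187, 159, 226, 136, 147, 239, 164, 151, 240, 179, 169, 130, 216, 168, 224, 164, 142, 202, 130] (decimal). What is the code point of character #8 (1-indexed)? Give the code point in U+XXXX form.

Offset 0: leading byte 0xE8 = 11101000 → 3-byte char #1 = E8 87 A8.
Offset 3: leading byte 0xE0 = 11100000 → 3-byte char #2 = E0 BB 9F.
Offset 6: leading byte 0xE2 = 11100010 → 3-byte char #3 = E2 88 93.
Offset 9: leading byte 0xEF = 11101111 → 3-byte char #4 = EF A4 97.
Offset 12: leading byte 0xF0 = 11110000 → 4-byte char #5 = F0 B3 A9 82.
Offset 16: leading byte 0xD8 = 11011000 → 2-byte char #6 = D8 A8.
Offset 18: leading byte 0xE0 = 11100000 → 3-byte char #7 = E0 A4 8E.
Offset 21: leading byte 0xCA = 11001010 → 2-byte char #8 = CA 82.
Leading byte 0xCA = 11001010 matches 110xxxxx → 2-byte sequence.
Byte 1: 0xCA = 11001010, payload 01010 (5 bits).
Byte 2: 0x82 = 10000010 (10xxxxxx ✓), payload 000010.
Concatenate: 01010000010 = 0x282 (11 bits → U+0282).

U+0282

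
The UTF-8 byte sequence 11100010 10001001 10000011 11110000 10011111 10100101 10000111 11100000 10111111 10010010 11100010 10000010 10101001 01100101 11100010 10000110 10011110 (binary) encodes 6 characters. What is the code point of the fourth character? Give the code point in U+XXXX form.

U+20A9

Offset 0: leading byte 0xE2 = 11100010 → 3-byte char #1 = E2 89 83.
Offset 3: leading byte 0xF0 = 11110000 → 4-byte char #2 = F0 9F A5 87.
Offset 7: leading byte 0xE0 = 11100000 → 3-byte char #3 = E0 BF 92.
Offset 10: leading byte 0xE2 = 11100010 → 3-byte char #4 = E2 82 A9.
Leading byte 0xE2 = 11100010 matches 1110xxxx → 3-byte sequence.
Byte 1: 0xE2 = 11100010, payload 0010 (4 bits).
Byte 2: 0x82 = 10000010 (10xxxxxx ✓), payload 000010.
Byte 3: 0xA9 = 10101001 (10xxxxxx ✓), payload 101001.
Concatenate: 0010000010101001 = 0x20A9 (16 bits → U+20A9).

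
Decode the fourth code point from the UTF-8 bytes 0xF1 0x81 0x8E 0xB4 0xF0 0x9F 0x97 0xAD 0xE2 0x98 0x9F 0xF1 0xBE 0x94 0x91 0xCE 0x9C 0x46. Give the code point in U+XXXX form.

U+7E511

Offset 0: leading byte 0xF1 = 11110001 → 4-byte char #1 = F1 81 8E B4.
Offset 4: leading byte 0xF0 = 11110000 → 4-byte char #2 = F0 9F 97 AD.
Offset 8: leading byte 0xE2 = 11100010 → 3-byte char #3 = E2 98 9F.
Offset 11: leading byte 0xF1 = 11110001 → 4-byte char #4 = F1 BE 94 91.
Leading byte 0xF1 = 11110001 matches 11110xxx → 4-byte sequence.
Byte 1: 0xF1 = 11110001, payload 001 (3 bits).
Byte 2: 0xBE = 10111110 (10xxxxxx ✓), payload 111110.
Byte 3: 0x94 = 10010100 (10xxxxxx ✓), payload 010100.
Byte 4: 0x91 = 10010001 (10xxxxxx ✓), payload 010001.
Concatenate: 001111110010100010001 = 0x7E511 (21 bits → U+7E511).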